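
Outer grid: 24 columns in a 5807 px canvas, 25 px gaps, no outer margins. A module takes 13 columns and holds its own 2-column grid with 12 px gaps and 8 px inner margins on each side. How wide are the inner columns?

24c + 23·25 = 5807 → 24c = 5232 → c = 218 px.
13 columns plus 12 gaps: 2834 + 300 = 3134 px.
Inner content = 3134 − 2·8 = 3118 px.
2 columns + 1 gap: 2d + 1·12 = 3118.
2d = 3118 − 12 = 3106, so d = 1553 px.

1553 px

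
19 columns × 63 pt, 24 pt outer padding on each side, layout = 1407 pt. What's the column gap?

9 pt

Subtract both margins: 1407 − 2·24 = 1359 pt.
19·63 + 18g = 1359 → 18g = 162 → g = 9 pt.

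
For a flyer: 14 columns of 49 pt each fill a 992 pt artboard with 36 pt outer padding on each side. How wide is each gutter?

18 pt

Content width = 992 − 2·36 = 920 pt.
Columns use 686 pt, leaving 234 pt across 13 gutters = 18 pt each.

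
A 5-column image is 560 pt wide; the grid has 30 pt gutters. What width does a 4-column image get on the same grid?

442 pt

5 columns + 4 gutters: 5c + 4·30 = 560.
5c = 560 − 120 = 440, so c = 88 pt.
4 columns plus 3 gutters: 352 + 90 = 442 pt.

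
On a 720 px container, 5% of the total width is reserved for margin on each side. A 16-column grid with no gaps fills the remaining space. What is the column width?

40.5 px

Each margin = 5% of 720 = 36 px; content = 720 − 2·36 = 648 px.
With no gaps, each column is 648/16 = 40.5 px.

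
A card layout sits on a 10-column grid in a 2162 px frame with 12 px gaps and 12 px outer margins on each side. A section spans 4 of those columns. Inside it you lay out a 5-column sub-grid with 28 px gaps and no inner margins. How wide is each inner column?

147.2 px

Subtract both margins: 2162 − 2·12 = 2138 px.
10 columns + 9 gaps: 10c + 9·12 = 2138.
10c = 2138 − 108 = 2030, so c = 203 px.
4-column span = 4·203 + 3·12 = 848 px.
5 columns + 4 gaps: 5d + 4·28 = 848.
5d = 848 − 112 = 736, so d = 147.2 px.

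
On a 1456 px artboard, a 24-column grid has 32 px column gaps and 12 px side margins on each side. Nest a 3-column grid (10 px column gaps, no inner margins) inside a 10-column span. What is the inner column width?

186 px

Inside the margins: 1456 − 24 = 1432 px.
Subtracting 23 column gaps of 32 leaves 696 for 24 columns, so c = 29 px.
10 columns plus 9 column gaps: 290 + 288 = 578 px.
3d + 2·10 = 578 → 3d = 558 → d = 186 px.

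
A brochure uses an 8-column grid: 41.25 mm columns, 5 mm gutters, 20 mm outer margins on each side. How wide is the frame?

405 mm

Total width: 2·20 + 8·41.25 + 7·5 = 405 mm.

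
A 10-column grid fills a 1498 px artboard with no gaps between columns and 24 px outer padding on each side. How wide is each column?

145 px

Subtract both margins: 1498 − 2·24 = 1450 px.
10c = 1450 → c = 145 px.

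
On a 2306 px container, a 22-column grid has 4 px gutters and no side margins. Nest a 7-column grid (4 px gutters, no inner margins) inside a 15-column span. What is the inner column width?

2306 − 21·4 = 2222; ÷22 gives c = 101 px.
Span of 15: 15·101 + 14·4 = 1515 + 56 = 1571 px.
1571 − 6·4 = 1547; ÷7 gives d = 221 px.

221 px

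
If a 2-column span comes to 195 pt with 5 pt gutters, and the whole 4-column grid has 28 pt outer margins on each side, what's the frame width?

Subtracting 1 gutter of 5 leaves 190 for 2 columns, so c = 95 pt.
Adding margins, columns and gutters: 56 + 380 + 15 = 451 pt.

451 pt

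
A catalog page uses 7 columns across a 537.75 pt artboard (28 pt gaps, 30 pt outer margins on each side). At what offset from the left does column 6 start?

391.25 pt

Take off 60 pt of margins, leaving 477.75 pt.
477.75 − 6·28 = 309.75; ÷7 gives c = 44.25 pt.
Each column+gutter stride is 72.25 pt; 5 of them past the 30 pt margin is 30 + 361.25 = 391.25 pt.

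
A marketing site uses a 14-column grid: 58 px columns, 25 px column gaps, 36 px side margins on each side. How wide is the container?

1209 px

Adding margins, columns and gutters: 72 + 812 + 325 = 1209 px.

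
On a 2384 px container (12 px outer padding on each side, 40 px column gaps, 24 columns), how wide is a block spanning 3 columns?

Inside the margins: 2384 − 24 = 2360 px.
24c + 23·40 = 2360 → 24c = 1440 → c = 60 px.
3-column span = 3·60 + 2·40 = 260 px.

260 px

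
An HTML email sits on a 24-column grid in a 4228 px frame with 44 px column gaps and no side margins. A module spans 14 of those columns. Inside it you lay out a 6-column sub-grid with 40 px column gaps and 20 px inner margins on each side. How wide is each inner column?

24 columns + 23 column gaps: 24c + 23·44 = 4228.
24c = 4228 − 1012 = 3216, so c = 134 px.
Span of 14: 14·134 + 13·44 = 1876 + 572 = 2448 px.
Inner content = 2448 − 2·20 = 2408 px.
6 columns + 5 column gaps: 6d + 5·40 = 2408.
6d = 2408 − 200 = 2208, so d = 368 px.

368 px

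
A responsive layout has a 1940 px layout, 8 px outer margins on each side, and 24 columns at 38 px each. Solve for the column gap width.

Inside the margins: 1940 − 16 = 1924 px.
24 columns take 24·38 = 912 px; remaining 1012 splits into 23 column gaps.
g = 1012 / 23 = 44 px.

44 px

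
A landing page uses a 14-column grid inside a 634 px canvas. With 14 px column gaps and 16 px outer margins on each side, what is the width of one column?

30 px

Take off 32 px of margins, leaving 602 px.
Subtracting 13 column gaps of 14 leaves 420 for 14 columns, so c = 30 px.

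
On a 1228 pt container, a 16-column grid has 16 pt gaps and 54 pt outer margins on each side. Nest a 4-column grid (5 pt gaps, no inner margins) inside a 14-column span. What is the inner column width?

240.75 pt

Inside the margins: 1228 − 108 = 1120 pt.
16c + 15·16 = 1120 → 16c = 880 → c = 55 pt.
Span of 14: 14·55 + 13·16 = 770 + 208 = 978 pt.
Subtracting 3 gaps of 5 leaves 963 for 4 columns, so d = 240.75 pt.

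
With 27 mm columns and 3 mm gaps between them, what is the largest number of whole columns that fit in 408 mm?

k columns need k·27 + (k−1)·3 = k·30 − 3.
k·30 − 3 ≤ 408 → k ≤ 411 / 30 ≈ 13.70, so k = 13.

13 columns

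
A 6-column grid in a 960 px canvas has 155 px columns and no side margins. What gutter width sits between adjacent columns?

6 px

6 columns take 6·155 = 930 px; remaining 30 splits into 5 gutters.
g = 30 / 5 = 6 px.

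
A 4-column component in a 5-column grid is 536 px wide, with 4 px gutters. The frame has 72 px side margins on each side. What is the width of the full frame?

4 columns + 3 gutters: 4c + 3·4 = 536.
4c = 536 − 12 = 524, so c = 131 px.
Adding margins, columns and gutters: 144 + 655 + 16 = 815 px.

815 px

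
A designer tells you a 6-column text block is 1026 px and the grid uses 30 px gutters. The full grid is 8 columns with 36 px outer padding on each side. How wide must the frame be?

6 columns + 5 gutters: 6c + 5·30 = 1026.
6c = 1026 − 150 = 876, so c = 146 px.
Total width: 2·36 + 8·146 + 7·30 = 1450 px.

1450 px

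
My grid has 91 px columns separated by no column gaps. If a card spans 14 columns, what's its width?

1274 px

With no column gaps, 14 columns span 14·91 = 1274 px.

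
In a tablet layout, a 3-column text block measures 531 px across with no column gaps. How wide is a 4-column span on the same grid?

708 px

With no column gaps, each column is 531/3 = 177 px.
With no column gaps, 4 columns span 4·177 = 708 px.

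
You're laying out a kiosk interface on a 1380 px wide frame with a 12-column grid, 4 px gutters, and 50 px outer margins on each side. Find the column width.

Take off 100 px of margins, leaving 1280 px.
1280 − 11·4 = 1236; ÷12 gives c = 103 px.

103 px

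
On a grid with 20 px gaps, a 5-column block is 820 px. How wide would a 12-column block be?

5 columns + 4 gaps: 5c + 4·20 = 820.
5c = 820 − 80 = 740, so c = 148 px.
12 columns plus 11 gaps: 1776 + 220 = 1996 px.

1996 px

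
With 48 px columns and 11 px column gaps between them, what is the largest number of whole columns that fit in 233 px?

4 columns

k columns need k·48 + (k−1)·11 = k·59 − 11.
k·59 − 11 ≤ 233 → k ≤ 244 / 59 ≈ 4.14, so k = 4.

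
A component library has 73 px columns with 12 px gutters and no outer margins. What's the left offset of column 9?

680 px

Before column 9: 8 columns + 8 gutters.
Offset = 8·(73 + 12) = 8·85 = 680 px.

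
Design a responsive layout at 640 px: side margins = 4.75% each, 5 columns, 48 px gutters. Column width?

77.44 px

Margins: 4.75% × 640 = 30.4 px each, so content = 640 − 60.8 = 579.2 px.
5c + 4·48 = 579.2 → 5c = 387.2 → c = 77.44 px.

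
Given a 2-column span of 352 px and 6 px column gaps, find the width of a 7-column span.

1247 px

352 − 1·6 = 346; ÷2 gives c = 173 px.
Span of 7: 7·173 + 6·6 = 1211 + 36 = 1247 px.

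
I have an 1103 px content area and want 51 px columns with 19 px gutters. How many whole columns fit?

16 columns

16 columns: 16·51 + 15·19 = 1101 px ≤ 1103.
17 columns: 1171 px > 1103. So 16.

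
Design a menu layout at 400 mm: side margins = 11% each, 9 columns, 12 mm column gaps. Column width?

Margins: 11% × 400 = 44 mm each, so content = 400 − 88 = 312 mm.
9 columns + 8 column gaps: 9c + 8·12 = 312.
9c = 312 − 96 = 216, so c = 24 mm.

24 mm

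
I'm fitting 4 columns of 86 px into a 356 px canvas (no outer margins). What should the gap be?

4·86 + 3g = 356 → 3g = 12 → g = 4 px.

4 px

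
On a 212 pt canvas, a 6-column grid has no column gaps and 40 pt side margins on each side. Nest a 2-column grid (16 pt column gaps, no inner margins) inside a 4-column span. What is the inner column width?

36 pt

Inside the margins: 212 − 80 = 132 pt.
6c = 132 → c = 22 pt.
4-column span = 4·22 = 88 pt.
Subtracting 1 column gap of 16 leaves 72 for 2 columns, so d = 36 pt.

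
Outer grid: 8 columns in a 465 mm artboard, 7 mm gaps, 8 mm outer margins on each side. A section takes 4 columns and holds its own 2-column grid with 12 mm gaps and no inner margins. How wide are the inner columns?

104.5 mm

Inside the margins: 465 − 16 = 449 mm.
8c + 7·7 = 449 → 8c = 400 → c = 50 mm.
Span of 4: 4·50 + 3·7 = 200 + 21 = 221 mm.
221 − 1·12 = 209; ÷2 gives d = 104.5 mm.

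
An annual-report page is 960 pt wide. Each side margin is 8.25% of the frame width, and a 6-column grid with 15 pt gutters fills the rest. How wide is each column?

121.1 pt

Margins: 8.25% × 960 = 79.2 pt each, so content = 960 − 158.4 = 801.6 pt.
Subtracting 5 gutters of 15 leaves 726.6 for 6 columns, so c = 121.1 pt.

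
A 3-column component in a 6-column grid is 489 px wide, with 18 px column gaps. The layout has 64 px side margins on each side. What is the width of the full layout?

Subtracting 2 column gaps of 18 leaves 453 for 3 columns, so c = 151 px.
Adding margins, columns and gutters: 128 + 906 + 90 = 1124 px.

1124 px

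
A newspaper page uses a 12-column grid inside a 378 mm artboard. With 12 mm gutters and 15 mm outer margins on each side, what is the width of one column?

Subtract both margins: 378 − 2·15 = 348 mm.
12c + 11·12 = 348 → 12c = 216 → c = 18 mm.

18 mm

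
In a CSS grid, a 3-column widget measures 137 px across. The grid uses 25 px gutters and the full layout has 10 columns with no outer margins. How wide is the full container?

Subtracting 2 gutters of 25 leaves 87 for 3 columns, so c = 29 px.
Total width: 10·29 + 9·25 = 515 px.

515 px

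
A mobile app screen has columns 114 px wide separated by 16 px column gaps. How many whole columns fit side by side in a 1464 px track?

11 columns

k columns need k·114 + (k−1)·16 = k·130 − 16.
k·130 − 16 ≤ 1464 → k ≤ 1480 / 130 ≈ 11.38, so k = 11.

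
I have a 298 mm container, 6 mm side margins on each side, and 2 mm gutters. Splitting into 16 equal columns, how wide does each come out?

Take off 12 mm of margins, leaving 286 mm.
16c + 15·2 = 286 → 16c = 256 → c = 16 mm.

16 mm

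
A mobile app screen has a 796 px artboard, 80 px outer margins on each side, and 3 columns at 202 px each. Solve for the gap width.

15 px

Take off 160 px of margins, leaving 636 px.
Columns use 606 px, leaving 30 px across 2 gaps = 15 px each.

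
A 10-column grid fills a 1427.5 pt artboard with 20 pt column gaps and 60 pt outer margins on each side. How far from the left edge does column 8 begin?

989.25 pt

Subtract both margins: 1427.5 − 2·60 = 1307.5 pt.
10c + 9·20 = 1307.5 → 10c = 1127.5 → c = 112.75 pt.
Each column+gutter stride is 132.75 pt; 7 of them past the 60 pt margin is 60 + 929.25 = 989.25 pt.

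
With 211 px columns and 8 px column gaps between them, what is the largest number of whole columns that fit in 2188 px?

10 columns: 10·211 + 9·8 = 2182 px ≤ 2188.
11 columns: 2401 px > 2188. So 10.

10 columns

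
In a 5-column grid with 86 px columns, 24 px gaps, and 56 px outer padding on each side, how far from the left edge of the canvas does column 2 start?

166 px

Before column 2: the margin + 1 column + 1 gap.
Offset = 56 + 1·(86 + 24) = 56 + 110 = 166 px.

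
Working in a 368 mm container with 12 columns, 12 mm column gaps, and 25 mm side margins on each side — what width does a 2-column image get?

43 mm

Subtract both margins: 368 − 2·25 = 318 mm.
12c + 11·12 = 318 → 12c = 186 → c = 15.5 mm.
Span of 2: 2·15.5 + 1·12 = 31 + 12 = 43 mm.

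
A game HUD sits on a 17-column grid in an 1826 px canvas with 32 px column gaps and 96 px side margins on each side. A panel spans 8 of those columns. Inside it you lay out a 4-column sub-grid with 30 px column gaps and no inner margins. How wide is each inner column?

165.5 px

Inside the margins: 1826 − 192 = 1634 px.
17c + 16·32 = 1634 → 17c = 1122 → c = 66 px.
8 columns plus 7 column gaps: 528 + 224 = 752 px.
4 columns + 3 column gaps: 4d + 3·30 = 752.
4d = 752 − 90 = 662, so d = 165.5 px.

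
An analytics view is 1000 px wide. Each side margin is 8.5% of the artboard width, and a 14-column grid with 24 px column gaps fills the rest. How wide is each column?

Margins: 8.5% × 1000 = 85 px each, so content = 1000 − 170 = 830 px.
Subtracting 13 column gaps of 24 leaves 518 for 14 columns, so c = 37 px.

37 px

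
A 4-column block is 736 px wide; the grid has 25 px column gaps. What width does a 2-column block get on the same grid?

355.5 px

736 − 3·25 = 661; ÷4 gives c = 165.25 px.
2 columns plus 1 column gap: 330.5 + 25 = 355.5 px.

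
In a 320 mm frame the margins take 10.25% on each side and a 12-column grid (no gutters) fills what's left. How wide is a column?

Margins: 10.25% × 320 = 32.8 mm each, so content = 320 − 65.6 = 254.4 mm.
With no gutters, each column is 254.4/12 = 21.2 mm.

21.2 mm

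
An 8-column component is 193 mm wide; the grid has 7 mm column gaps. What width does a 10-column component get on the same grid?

243 mm

8c + 7·7 = 193 → 8c = 144 → c = 18 mm.
Span of 10: 10·18 + 9·7 = 180 + 63 = 243 mm.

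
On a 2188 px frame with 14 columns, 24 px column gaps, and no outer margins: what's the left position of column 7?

948 px

14 columns + 13 column gaps: 14c + 13·24 = 2188.
14c = 2188 − 312 = 1876, so c = 134 px.
No margin, so column 7 starts at 6·(column + gutter) = 6·158 = 948 px.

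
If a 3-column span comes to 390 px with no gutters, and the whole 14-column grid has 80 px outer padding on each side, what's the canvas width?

With no gutters, each column is 390/3 = 130 px.
Total width: 2·80 + 14·130 = 1980 px.

1980 px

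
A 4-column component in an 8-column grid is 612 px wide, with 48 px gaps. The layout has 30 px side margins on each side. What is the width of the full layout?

4 columns + 3 gaps: 4c + 3·48 = 612.
4c = 612 − 144 = 468, so c = 117 px.
Total width: 2·30 + 8·117 + 7·48 = 1332 px.

1332 px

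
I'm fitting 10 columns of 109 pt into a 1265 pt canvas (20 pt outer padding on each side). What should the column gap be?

15 pt

Content width = 1265 − 2·20 = 1225 pt.
10 columns take 10·109 = 1090 pt; remaining 135 splits into 9 column gaps.
g = 135 / 9 = 15 pt.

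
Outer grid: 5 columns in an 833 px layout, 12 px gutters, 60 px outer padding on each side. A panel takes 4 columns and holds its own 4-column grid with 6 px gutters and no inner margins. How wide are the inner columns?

Take off 120 px of margins, leaving 713 px.
5c + 4·12 = 713 → 5c = 665 → c = 133 px.
Span of 4: 4·133 + 3·12 = 532 + 36 = 568 px.
4d + 3·6 = 568 → 4d = 550 → d = 137.5 px.

137.5 px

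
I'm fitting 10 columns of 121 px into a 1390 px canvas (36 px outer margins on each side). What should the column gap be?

12 px

Inside the margins: 1390 − 72 = 1318 px.
Columns use 1210 px, leaving 108 px across 9 column gaps = 12 px each.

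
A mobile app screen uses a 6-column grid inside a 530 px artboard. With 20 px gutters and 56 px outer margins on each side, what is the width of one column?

Subtract both margins: 530 − 2·56 = 418 px.
418 − 5·20 = 318; ÷6 gives c = 53 px.

53 px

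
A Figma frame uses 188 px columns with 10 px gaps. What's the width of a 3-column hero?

584 px

3-column span = 3·188 + 2·10 = 584 px.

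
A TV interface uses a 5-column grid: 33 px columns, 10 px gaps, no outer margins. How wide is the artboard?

Summing: 165 + 40 = 205 px.

205 px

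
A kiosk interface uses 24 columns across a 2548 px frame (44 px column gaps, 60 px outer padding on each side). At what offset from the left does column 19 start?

Take off 120 px of margins, leaving 2428 px.
24c + 23·44 = 2428 → 24c = 1416 → c = 59 px.
Column 19 starts at margin + 18·(column + gutter) = 60 + 18·103 = 1914 px.

1914 px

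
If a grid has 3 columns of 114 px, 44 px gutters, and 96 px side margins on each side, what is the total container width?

Total width: 2·96 + 3·114 + 2·44 = 622 px.

622 px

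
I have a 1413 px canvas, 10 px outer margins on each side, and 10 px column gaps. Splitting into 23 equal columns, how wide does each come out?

51 px

Inside the margins: 1413 − 20 = 1393 px.
1393 − 22·10 = 1173; ÷23 gives c = 51 px.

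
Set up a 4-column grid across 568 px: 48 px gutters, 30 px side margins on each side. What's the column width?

Subtract both margins: 568 − 2·30 = 508 px.
Subtracting 3 gutters of 48 leaves 364 for 4 columns, so c = 91 px.

91 px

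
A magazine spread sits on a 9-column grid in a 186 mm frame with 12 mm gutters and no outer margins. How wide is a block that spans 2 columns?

Subtracting 8 gutters of 12 leaves 90 for 9 columns, so c = 10 mm.
2-column span = 2·10 + 1·12 = 32 mm.

32 mm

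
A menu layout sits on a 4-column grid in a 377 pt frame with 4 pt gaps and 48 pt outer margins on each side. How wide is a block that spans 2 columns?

138.5 pt

Content width = 377 − 2·48 = 281 pt.
4c + 3·4 = 281 → 4c = 269 → c = 67.25 pt.
2-column span = 2·67.25 + 1·4 = 138.5 pt.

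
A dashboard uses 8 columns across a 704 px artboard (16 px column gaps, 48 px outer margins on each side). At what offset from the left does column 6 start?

Take off 96 px of margins, leaving 608 px.
8c + 7·16 = 608 → 8c = 496 → c = 62 px.
Each column+gutter stride is 78 px; 5 of them past the 48 px margin is 48 + 390 = 438 px.

438 px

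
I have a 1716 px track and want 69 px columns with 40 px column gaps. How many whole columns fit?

16 columns: 16·69 + 15·40 = 1704 px ≤ 1716.
17 columns: 1813 px > 1716. So 16.

16 columns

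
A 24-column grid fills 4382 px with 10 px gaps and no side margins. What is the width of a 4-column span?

722 px

Subtracting 23 gaps of 10 leaves 4152 for 24 columns, so c = 173 px.
4-column span = 4·173 + 3·10 = 722 px.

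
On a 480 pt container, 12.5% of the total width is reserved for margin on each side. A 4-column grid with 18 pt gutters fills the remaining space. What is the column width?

76.5 pt

Margins: 12.5% × 480 = 60 pt each, so content = 480 − 120 = 360 pt.
4 columns + 3 gutters: 4c + 3·18 = 360.
4c = 360 − 54 = 306, so c = 76.5 pt.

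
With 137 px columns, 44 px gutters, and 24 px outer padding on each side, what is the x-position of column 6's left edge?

Before column 6: the margin + 5 columns + 5 gutters.
Offset = 24 + 5·(137 + 44) = 24 + 905 = 929 px.

929 px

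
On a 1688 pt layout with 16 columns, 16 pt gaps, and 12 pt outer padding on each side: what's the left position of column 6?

537 pt

Subtract both margins: 1688 − 2·12 = 1664 pt.
16c + 15·16 = 1664 → 16c = 1424 → c = 89 pt.
Before column 6: the margin + 5 columns + 5 gaps.
Offset = 12 + 5·(89 + 16) = 12 + 525 = 537 pt.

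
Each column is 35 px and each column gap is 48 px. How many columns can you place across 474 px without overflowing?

6 columns

Each extra column adds 35 + 48 = 83 px.
(474 + 48) / 83 = 6.29, so 6 columns fit.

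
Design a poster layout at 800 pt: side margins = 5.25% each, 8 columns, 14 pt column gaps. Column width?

800 × (1 − 2·5.25%) = 800 × 89.5% = 716 pt for the columns.
716 − 7·14 = 618; ÷8 gives c = 77.25 pt.

77.25 pt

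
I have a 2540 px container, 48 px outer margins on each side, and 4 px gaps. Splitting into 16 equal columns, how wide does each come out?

Subtract both margins: 2540 − 2·48 = 2444 px.
16 columns + 15 gaps: 16c + 15·4 = 2444.
16c = 2444 − 60 = 2384, so c = 149 px.

149 px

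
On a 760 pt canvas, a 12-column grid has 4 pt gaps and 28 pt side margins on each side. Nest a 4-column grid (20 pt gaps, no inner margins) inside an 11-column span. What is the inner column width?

Subtract both margins: 760 − 2·28 = 704 pt.
12 columns + 11 gaps: 12c + 11·4 = 704.
12c = 704 − 44 = 660, so c = 55 pt.
11-column span = 11·55 + 10·4 = 645 pt.
645 − 3·20 = 585; ÷4 gives d = 146.25 pt.

146.25 pt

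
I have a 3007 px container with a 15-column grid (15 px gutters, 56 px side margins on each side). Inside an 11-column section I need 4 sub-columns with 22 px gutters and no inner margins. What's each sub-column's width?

513.25 px

Inside the margins: 3007 − 112 = 2895 px.
15c + 14·15 = 2895 → 15c = 2685 → c = 179 px.
11 columns plus 10 gutters: 1969 + 150 = 2119 px.
4d + 3·22 = 2119 → 4d = 2053 → d = 513.25 px.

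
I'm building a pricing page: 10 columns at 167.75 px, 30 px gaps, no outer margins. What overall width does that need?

Summing: 1677.5 + 270 = 1947.5 px.

1947.5 px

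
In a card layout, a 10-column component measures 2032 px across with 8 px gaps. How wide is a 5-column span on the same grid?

1012 px

10c + 9·8 = 2032 → 10c = 1960 → c = 196 px.
Span of 5: 5·196 + 4·8 = 980 + 32 = 1012 px.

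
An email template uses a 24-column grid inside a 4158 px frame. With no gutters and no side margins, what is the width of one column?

173.25 px

24c = 4158 → c = 173.25 px.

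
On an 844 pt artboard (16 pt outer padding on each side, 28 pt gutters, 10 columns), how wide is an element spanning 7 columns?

Content width = 844 − 2·16 = 812 pt.
10c + 9·28 = 812 → 10c = 560 → c = 56 pt.
7-column span = 7·56 + 6·28 = 560 pt.

560 pt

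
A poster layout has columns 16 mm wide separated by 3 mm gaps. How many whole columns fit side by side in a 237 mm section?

12 columns: 12·16 + 11·3 = 225 mm ≤ 237.
13 columns: 244 mm > 237. So 12.

12 columns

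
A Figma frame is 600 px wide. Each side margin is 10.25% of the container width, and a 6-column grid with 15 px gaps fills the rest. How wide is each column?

Margins: 10.25% × 600 = 61.5 px each, so content = 600 − 123 = 477 px.
6 columns + 5 gaps: 6c + 5·15 = 477.
6c = 477 − 75 = 402, so c = 67 px.

67 px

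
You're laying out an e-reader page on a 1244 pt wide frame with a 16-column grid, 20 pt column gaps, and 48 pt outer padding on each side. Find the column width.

Subtract both margins: 1244 − 2·48 = 1148 pt.
Subtracting 15 column gaps of 20 leaves 848 for 16 columns, so c = 53 pt.

53 pt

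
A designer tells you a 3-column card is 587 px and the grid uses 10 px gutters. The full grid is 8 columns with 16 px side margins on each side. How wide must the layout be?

1614 px

Subtracting 2 gutters of 10 leaves 567 for 3 columns, so c = 189 px.
Layout = 2·16 + 8·189 + 7·10 = 32 + 1512 + 70 = 1614 px.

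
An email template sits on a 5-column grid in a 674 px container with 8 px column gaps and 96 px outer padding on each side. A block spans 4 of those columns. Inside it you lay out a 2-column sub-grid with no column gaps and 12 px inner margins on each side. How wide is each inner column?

180 px

Take off 192 px of margins, leaving 482 px.
482 − 4·8 = 450; ÷5 gives c = 90 px.
Span of 4: 4·90 + 3·8 = 360 + 24 = 384 px.
Inner content = 384 − 2·12 = 360 px.
360 / 2 = 180 px per column.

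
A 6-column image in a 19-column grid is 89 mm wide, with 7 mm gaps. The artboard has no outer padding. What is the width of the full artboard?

297 mm

89 − 5·7 = 54; ÷6 gives c = 9 mm.
Artboard = 19·9 + 18·7 = 171 + 126 = 297 mm.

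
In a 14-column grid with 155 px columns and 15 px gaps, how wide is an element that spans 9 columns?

9 columns plus 8 gaps: 1395 + 120 = 1515 px.

1515 px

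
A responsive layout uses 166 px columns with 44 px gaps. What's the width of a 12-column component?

12 columns plus 11 gaps: 1992 + 484 = 2476 px.

2476 px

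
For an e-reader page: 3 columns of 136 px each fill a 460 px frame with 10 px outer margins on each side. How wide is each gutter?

Inside the margins: 460 − 20 = 440 px.
3 columns take 3·136 = 408 px; remaining 32 splits into 2 gutters.
g = 32 / 2 = 16 px.

16 px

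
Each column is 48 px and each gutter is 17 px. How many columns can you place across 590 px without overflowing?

Each extra column adds 48 + 17 = 65 px.
(590 + 17) / 65 = 9.34, so 9 columns fit.

9 columns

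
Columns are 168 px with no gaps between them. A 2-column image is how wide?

336 px

2-column span = 2·168 = 336 px.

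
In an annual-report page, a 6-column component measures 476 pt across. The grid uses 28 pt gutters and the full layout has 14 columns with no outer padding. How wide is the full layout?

476 − 5·28 = 336; ÷6 gives c = 56 pt.
Layout = 14·56 + 13·28 = 784 + 364 = 1148 pt.

1148 pt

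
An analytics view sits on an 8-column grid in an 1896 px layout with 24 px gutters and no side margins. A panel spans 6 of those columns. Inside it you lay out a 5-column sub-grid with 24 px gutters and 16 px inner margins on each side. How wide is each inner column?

Subtracting 7 gutters of 24 leaves 1728 for 8 columns, so c = 216 px.
6-column span = 6·216 + 5·24 = 1416 px.
Inner content = 1416 − 2·16 = 1384 px.
5d + 4·24 = 1384 → 5d = 1288 → d = 257.6 px.

257.6 px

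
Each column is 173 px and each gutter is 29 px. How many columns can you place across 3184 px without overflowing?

k columns need k·173 + (k−1)·29 = k·202 − 29.
k·202 − 29 ≤ 3184 → k ≤ 3213 / 202 ≈ 15.91, so k = 15.

15 columns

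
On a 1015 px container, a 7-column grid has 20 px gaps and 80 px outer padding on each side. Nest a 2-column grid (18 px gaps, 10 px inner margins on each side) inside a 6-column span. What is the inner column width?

346 px

Subtract both margins: 1015 − 2·80 = 855 px.
7c + 6·20 = 855 → 7c = 735 → c = 105 px.
6 columns plus 5 gaps: 630 + 100 = 730 px.
Inner content = 730 − 2·10 = 710 px.
710 − 1·18 = 692; ÷2 gives d = 346 px.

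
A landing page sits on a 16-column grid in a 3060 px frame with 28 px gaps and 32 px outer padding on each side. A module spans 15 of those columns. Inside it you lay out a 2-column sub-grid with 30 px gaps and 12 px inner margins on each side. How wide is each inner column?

1376.5 px

Take off 64 px of margins, leaving 2996 px.
16 columns + 15 gaps: 16c + 15·28 = 2996.
16c = 2996 − 420 = 2576, so c = 161 px.
15-column span = 15·161 + 14·28 = 2807 px.
Inner content = 2807 − 2·12 = 2783 px.
2 columns + 1 gap: 2d + 1·30 = 2783.
2d = 2783 − 30 = 2753, so d = 1376.5 px.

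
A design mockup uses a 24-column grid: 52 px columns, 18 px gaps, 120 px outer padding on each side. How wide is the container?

Total width: 2·120 + 24·52 + 23·18 = 1902 px.

1902 px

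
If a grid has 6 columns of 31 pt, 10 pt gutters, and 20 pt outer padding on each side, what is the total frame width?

276 pt

Adding margins, columns and gutters: 40 + 186 + 50 = 276 pt.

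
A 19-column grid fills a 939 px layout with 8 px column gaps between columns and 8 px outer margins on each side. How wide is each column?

41 px

Take off 16 px of margins, leaving 923 px.
923 − 18·8 = 779; ÷19 gives c = 41 px.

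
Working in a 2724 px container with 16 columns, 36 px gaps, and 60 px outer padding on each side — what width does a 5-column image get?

Subtract both margins: 2724 − 2·60 = 2604 px.
Subtracting 15 gaps of 36 leaves 2064 for 16 columns, so c = 129 px.
5-column span = 5·129 + 4·36 = 789 px.

789 px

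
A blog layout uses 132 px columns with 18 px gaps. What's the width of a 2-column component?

2-column span = 2·132 + 1·18 = 282 px.

282 px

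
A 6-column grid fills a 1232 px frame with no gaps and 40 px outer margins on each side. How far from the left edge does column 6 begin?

1000 px

Take off 80 px of margins, leaving 1152 px.
With no gaps, each column is 1152/6 = 192 px.
Before column 6: the margin + 5 columns + 5 gaps.
Offset = 40 + 5·(192 + 0) = 40 + 960 = 1000 px.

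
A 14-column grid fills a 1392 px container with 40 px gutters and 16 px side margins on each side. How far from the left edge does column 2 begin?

116 px

Subtract both margins: 1392 − 2·16 = 1360 px.
1360 − 13·40 = 840; ÷14 gives c = 60 px.
Each column+gutter stride is 100 px; 1 of them past the 16 px margin is 16 + 100 = 116 px.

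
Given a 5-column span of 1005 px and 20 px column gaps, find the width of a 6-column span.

1210 px

5c + 4·20 = 1005 → 5c = 925 → c = 185 px.
6-column span = 6·185 + 5·20 = 1210 px.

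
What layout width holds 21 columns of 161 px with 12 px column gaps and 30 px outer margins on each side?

Total width: 2·30 + 21·161 + 20·12 = 3681 px.

3681 px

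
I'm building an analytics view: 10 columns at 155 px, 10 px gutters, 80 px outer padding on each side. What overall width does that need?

Total width: 2·80 + 10·155 + 9·10 = 1800 px.

1800 px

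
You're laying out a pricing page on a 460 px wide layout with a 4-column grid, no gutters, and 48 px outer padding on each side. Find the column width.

91 px

Subtract both margins: 460 − 2·48 = 364 px.
364 / 4 = 91 px per column.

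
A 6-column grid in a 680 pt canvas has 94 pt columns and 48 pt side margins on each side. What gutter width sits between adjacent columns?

Subtract both margins: 680 − 2·48 = 584 pt.
Columns use 564 pt, leaving 20 pt across 5 gutters = 4 pt each.

4 pt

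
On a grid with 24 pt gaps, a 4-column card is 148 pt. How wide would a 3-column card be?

Subtracting 3 gaps of 24 leaves 76 for 4 columns, so c = 19 pt.
3 columns plus 2 gaps: 57 + 48 = 105 pt.

105 pt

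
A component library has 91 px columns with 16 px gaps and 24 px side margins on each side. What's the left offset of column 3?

Each column+gutter stride is 107 px; 2 of them past the 24 px margin is 24 + 214 = 238 px.

238 px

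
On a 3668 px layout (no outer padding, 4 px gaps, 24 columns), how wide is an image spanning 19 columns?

2903 px

3668 − 23·4 = 3576; ÷24 gives c = 149 px.
19 columns plus 18 gaps: 2831 + 72 = 2903 px.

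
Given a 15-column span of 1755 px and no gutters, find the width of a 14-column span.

15c = 1755 → c = 117 px.
With no gutters, 14 columns span 14·117 = 1638 px.

1638 px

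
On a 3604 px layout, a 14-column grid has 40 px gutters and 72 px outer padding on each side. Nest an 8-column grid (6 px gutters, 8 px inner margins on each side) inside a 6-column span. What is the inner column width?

175.25 px

Outer content = 3604 − 2·72 = 3460 px.
3460 − 13·40 = 2940; ÷14 gives c = 210 px.
Span of 6: 6·210 + 5·40 = 1260 + 200 = 1460 px.
Inner content = 1460 − 2·8 = 1444 px.
8d + 7·6 = 1444 → 8d = 1402 → d = 175.25 px.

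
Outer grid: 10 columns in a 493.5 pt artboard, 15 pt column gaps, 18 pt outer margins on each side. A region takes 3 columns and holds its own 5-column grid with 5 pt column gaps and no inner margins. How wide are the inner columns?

Take off 36 pt of margins, leaving 457.5 pt.
10c + 9·15 = 457.5 → 10c = 322.5 → c = 32.25 pt.
3-column span = 3·32.25 + 2·15 = 126.75 pt.
5d + 4·5 = 126.75 → 5d = 106.75 → d = 21.35 pt.

21.35 pt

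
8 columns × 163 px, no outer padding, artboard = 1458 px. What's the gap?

22 px

Columns use 1304 px, leaving 154 px across 7 gaps = 22 px each.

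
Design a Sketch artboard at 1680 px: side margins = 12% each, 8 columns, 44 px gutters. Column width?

121.1 px

1680 × (1 − 2·12%) = 1680 × 76% = 1276.8 px for the columns.
8c + 7·44 = 1276.8 → 8c = 968.8 → c = 121.1 px.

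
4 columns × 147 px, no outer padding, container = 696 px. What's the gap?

36 px

4·147 + 3g = 696 → 3g = 108 → g = 36 px.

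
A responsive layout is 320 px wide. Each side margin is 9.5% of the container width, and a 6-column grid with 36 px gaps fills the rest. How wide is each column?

Each margin = 9.5% of 320 = 30.4 px; content = 320 − 2·30.4 = 259.2 px.
6 columns + 5 gaps: 6c + 5·36 = 259.2.
6c = 259.2 − 180 = 79.2, so c = 13.2 px.

13.2 px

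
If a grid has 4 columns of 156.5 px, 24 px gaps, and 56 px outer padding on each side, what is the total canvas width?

810 px

Canvas = 2·56 + 4·156.5 + 3·24 = 112 + 626 + 72 = 810 px.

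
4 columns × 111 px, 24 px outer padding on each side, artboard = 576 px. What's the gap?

Take off 48 px of margins, leaving 528 px.
4 columns take 4·111 = 444 px; remaining 84 splits into 3 gaps.
g = 84 / 3 = 28 px.

28 px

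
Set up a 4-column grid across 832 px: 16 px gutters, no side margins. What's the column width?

4 columns + 3 gutters: 4c + 3·16 = 832.
4c = 832 − 48 = 784, so c = 196 px.

196 px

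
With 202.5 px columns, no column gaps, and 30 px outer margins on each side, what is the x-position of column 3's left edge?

435 px

Before column 3: the margin + 2 columns + 2 column gaps.
Offset = 30 + 2·(202.5 + 0) = 30 + 405 = 435 px.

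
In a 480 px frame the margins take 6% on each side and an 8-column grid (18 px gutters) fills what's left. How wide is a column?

37.05 px

Margins: 6% × 480 = 28.8 px each, so content = 480 − 57.6 = 422.4 px.
8c + 7·18 = 422.4 → 8c = 296.4 → c = 37.05 px.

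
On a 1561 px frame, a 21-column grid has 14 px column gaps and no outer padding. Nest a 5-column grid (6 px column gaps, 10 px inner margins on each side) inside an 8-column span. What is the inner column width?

21c + 20·14 = 1561 → 21c = 1281 → c = 61 px.
8-column span = 8·61 + 7·14 = 586 px.
Inner content = 586 − 2·10 = 566 px.
566 − 4·6 = 542; ÷5 gives d = 108.4 px.

108.4 px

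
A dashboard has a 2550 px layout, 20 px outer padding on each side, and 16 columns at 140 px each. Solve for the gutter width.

Content width = 2550 − 2·20 = 2510 px.
16·140 + 15g = 2510 → 15g = 270 → g = 18 px.

18 px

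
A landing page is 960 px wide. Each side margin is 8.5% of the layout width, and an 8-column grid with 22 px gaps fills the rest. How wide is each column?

960 × (1 − 2·8.5%) = 960 × 83% = 796.8 px for the columns.
Subtracting 7 gaps of 22 leaves 642.8 for 8 columns, so c = 80.35 px.

80.35 px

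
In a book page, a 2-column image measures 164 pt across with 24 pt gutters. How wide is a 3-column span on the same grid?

2c + 1·24 = 164 → 2c = 140 → c = 70 pt.
Span of 3: 3·70 + 2·24 = 210 + 48 = 258 pt.

258 pt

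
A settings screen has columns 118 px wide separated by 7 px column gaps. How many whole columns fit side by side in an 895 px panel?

Each extra column adds 118 + 7 = 125 px.
(895 + 7) / 125 = 7.22, so 7 columns fit.

7 columns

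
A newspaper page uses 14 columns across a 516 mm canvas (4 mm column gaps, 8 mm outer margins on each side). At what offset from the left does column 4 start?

116 mm

Inside the margins: 516 − 16 = 500 mm.
14c + 13·4 = 500 → 14c = 448 → c = 32 mm.
Each column+gutter stride is 36 mm; 3 of them past the 8 mm margin is 8 + 108 = 116 mm.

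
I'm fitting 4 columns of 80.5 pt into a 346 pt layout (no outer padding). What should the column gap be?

8 pt

Columns use 322 pt, leaving 24 pt across 3 column gaps = 8 pt each.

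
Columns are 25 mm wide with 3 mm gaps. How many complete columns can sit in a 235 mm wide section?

8 columns

8 columns: 8·25 + 7·3 = 221 mm ≤ 235.
9 columns: 249 mm > 235. So 8.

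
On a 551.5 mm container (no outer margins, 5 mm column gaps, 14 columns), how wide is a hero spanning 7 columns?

273.25 mm

14 columns + 13 column gaps: 14c + 13·5 = 551.5.
14c = 551.5 − 65 = 486.5, so c = 34.75 mm.
7 columns plus 6 column gaps: 243.25 + 30 = 273.25 mm.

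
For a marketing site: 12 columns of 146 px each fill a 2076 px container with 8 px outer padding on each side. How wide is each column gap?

Inside the margins: 2076 − 16 = 2060 px.
12·146 + 11g = 2060 → 11g = 308 → g = 28 px.

28 px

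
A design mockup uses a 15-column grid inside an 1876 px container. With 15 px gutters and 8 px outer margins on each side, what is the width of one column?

Inside the margins: 1876 − 16 = 1860 px.
Subtracting 14 gutters of 15 leaves 1650 for 15 columns, so c = 110 px.

110 px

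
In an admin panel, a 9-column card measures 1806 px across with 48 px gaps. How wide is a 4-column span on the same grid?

1806 − 8·48 = 1422; ÷9 gives c = 158 px.
Span of 4: 4·158 + 3·48 = 632 + 144 = 776 px.

776 px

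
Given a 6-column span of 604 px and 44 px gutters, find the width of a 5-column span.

496 px

604 − 5·44 = 384; ÷6 gives c = 64 px.
5 columns plus 4 gutters: 320 + 176 = 496 px.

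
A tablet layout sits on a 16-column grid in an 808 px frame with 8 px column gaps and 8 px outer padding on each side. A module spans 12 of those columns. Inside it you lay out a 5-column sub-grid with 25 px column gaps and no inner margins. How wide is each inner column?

Take off 16 px of margins, leaving 792 px.
16 columns + 15 column gaps: 16c + 15·8 = 792.
16c = 792 − 120 = 672, so c = 42 px.
Span of 12: 12·42 + 11·8 = 504 + 88 = 592 px.
592 − 4·25 = 492; ÷5 gives d = 98.4 px.

98.4 px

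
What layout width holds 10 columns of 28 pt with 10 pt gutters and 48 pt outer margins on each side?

466 pt

Layout = 2·48 + 10·28 + 9·10 = 96 + 280 + 90 = 466 pt.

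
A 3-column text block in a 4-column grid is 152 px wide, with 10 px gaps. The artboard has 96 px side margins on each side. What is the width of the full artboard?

398 px

3 columns + 2 gaps: 3c + 2·10 = 152.
3c = 152 − 20 = 132, so c = 44 px.
Total width: 2·96 + 4·44 + 3·10 = 398 px.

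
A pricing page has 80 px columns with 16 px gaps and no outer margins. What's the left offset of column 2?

No margin, so column 2 starts at 1·(column + gutter) = 1·96 = 96 px.

96 px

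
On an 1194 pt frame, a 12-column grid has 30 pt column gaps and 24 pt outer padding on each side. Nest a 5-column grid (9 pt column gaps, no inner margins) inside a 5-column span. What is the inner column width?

84.8 pt

Outer content = 1194 − 2·24 = 1146 pt.
12 columns + 11 column gaps: 12c + 11·30 = 1146.
12c = 1146 − 330 = 816, so c = 68 pt.
Span of 5: 5·68 + 4·30 = 340 + 120 = 460 pt.
Subtracting 4 column gaps of 9 leaves 424 for 5 columns, so d = 84.8 pt.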